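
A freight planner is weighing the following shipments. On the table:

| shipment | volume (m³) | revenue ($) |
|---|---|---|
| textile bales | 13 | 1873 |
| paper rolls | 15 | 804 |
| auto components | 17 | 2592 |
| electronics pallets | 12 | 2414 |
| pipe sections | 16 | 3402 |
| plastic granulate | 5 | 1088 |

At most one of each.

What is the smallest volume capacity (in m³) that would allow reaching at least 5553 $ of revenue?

28

Need the lightest bundle worth ≥ 5553.
electronics pallets + pipe sections reaches 5816 using 28 m³.
No combination under 28 m³ hits 5553.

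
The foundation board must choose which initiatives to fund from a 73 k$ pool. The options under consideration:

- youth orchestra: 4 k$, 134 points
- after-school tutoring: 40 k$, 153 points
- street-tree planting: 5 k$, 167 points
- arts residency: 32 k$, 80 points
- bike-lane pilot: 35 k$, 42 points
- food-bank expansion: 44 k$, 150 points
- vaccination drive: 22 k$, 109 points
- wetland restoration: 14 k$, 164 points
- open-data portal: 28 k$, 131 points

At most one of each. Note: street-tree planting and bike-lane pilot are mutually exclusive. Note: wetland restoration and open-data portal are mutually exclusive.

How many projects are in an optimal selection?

4

Optimal total is 618.
For example youth orchestra + after-school tutoring + street-tree planting + wetland restoration achieves it, using 63 k$.
Every optimal selection uses 4 projects.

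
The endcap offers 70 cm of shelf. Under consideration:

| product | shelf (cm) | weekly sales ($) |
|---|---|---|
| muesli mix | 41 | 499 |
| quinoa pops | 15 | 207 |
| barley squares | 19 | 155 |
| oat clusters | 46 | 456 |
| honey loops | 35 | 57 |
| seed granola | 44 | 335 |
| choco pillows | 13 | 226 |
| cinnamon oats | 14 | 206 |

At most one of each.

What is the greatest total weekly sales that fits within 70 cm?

932

By weekly sales per cm: choco pillows 17.38, cinnamon oats 14.71, quinoa pops 13.80 lead.
Greedy by ratio would take quinoa pops + barley squares + choco pillows + cinnamon oats: 61 cm used, total 794.
Dropping barley squares and cinnamon oats frees 33 cm; slotting in muesli mix (41 cm) lifts the total to 932 at 69 cm.
The spare 1 cm is too small for any remaining product, and no exchange beats 932.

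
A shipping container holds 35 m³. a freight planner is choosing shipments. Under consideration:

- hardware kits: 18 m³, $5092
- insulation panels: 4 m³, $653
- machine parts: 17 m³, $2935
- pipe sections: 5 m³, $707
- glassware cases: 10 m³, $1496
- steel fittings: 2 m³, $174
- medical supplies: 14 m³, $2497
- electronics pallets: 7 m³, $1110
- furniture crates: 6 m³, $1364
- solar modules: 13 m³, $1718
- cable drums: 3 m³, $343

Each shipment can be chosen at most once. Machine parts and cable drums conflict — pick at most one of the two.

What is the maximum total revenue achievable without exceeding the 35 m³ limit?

The ratio ordering already packs tightly: hardware kits + insulation panels + electronics pallets + furniture crates, 35 m³, 8219.
Runner-up hardware kits + machine parts tops out at 8027.

8219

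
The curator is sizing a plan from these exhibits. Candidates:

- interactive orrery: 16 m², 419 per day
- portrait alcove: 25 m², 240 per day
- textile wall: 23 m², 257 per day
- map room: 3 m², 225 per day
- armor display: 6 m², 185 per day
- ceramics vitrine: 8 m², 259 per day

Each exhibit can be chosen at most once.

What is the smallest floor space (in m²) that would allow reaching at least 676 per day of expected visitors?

24

Need the lightest bundle worth ≥ 676.
interactive orrery + ceramics vitrine: 678 expected visitors at 24 m².
No combination under 24 m² hits 676.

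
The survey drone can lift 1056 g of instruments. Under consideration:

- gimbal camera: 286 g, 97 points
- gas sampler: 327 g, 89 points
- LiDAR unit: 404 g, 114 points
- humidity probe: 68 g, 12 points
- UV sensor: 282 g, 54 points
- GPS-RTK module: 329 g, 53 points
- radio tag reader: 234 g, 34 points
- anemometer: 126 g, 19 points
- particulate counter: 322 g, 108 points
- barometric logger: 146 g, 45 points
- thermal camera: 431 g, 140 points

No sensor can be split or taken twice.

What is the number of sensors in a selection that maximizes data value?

3

The maximum data value within 1056 g is 345.
gimbal camera + particulate counter + thermal camera hits 345 at 1039 g.
Every optimal selection uses 3 sensors.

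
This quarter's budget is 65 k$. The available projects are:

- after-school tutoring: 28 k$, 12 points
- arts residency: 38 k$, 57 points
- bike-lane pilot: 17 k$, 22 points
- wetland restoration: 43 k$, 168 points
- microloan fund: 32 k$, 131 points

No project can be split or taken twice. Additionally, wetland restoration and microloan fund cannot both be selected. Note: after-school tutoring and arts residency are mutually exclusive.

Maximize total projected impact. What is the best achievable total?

190

By projected impact per k$: microloan fund 4.09, wetland restoration 3.91, arts residency 1.50, bike-lane pilot 1.29 lead.
Taking the top-ratio projects first gives bike-lane pilot + microloan fund for 153 (49 k$).
Dropping microloan fund frees 32 k$; slotting in wetland restoration (43 k$) lifts the total to 190 at 60 k$.
The spare 5 k$ is too small for any remaining project, and no feasible exchange beats 190.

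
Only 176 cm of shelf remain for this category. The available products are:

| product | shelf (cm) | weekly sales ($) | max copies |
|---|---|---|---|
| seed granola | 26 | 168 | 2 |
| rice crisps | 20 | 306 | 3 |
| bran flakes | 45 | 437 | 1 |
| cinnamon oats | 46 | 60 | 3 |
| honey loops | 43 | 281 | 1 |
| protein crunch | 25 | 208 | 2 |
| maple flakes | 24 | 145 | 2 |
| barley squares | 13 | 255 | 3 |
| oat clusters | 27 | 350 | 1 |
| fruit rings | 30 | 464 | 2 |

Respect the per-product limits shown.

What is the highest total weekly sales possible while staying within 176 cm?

2706

The ratio heuristic lands on 3×rice crisps + 3×barley squares + 2×fruit rings (2611) but leaves 17 cm idle.
The 13 cm tied up in barley squares is better spent on oat clusters — total rises to 2706 (173 cm).
That's the maximum — no swap from here does better than 2706.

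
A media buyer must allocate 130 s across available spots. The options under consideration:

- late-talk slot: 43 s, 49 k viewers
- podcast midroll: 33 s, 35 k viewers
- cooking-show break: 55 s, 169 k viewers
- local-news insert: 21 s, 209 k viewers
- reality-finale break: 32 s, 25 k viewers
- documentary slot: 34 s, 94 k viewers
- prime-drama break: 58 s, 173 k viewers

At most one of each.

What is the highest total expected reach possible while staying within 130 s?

Greedy by ratio would take cooking-show break + local-news insert + documentary slot: 110 s used, total 472.
Dropping cooking-show break frees 55 s; slotting in prime-drama break (58 s) lifts the total to 476 at 113 s.
Next best is cooking-show break + local-news insert + documentary slot at 472 (110 s) — short by 4.

476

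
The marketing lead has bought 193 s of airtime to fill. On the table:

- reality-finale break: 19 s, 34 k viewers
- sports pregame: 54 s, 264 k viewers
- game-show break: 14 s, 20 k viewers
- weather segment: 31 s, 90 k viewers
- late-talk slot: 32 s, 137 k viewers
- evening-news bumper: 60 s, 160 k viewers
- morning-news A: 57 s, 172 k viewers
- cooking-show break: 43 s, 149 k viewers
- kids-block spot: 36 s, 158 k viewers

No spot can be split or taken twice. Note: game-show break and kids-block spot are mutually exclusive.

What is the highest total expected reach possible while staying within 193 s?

Greedy by ratio would take reality-finale break + sports pregame + late-talk slot + cooking-show break + kids-block spot: 184 s used, total 742.
Replace reality-finale break and late-talk slot with morning-news A: the trade gains 1 net, giving 743 at 190 s.

743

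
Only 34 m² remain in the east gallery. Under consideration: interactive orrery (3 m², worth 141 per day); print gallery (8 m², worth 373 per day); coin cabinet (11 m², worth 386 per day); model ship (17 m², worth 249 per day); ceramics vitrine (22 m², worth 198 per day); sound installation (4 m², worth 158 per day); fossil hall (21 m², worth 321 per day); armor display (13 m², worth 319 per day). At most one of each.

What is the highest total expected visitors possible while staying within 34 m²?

A density-first pass picks interactive orrery + print gallery + coin cabinet + sound installation — 1058 at 26 m².
The 7 m² tied up in interactive orrery and sound installation is better spent on armor display — total rises to 1078 (32 m²).
Next best is interactive orrery + print gallery + coin cabinet + sound installation at 1058 (26 m²) — short by 20.

1078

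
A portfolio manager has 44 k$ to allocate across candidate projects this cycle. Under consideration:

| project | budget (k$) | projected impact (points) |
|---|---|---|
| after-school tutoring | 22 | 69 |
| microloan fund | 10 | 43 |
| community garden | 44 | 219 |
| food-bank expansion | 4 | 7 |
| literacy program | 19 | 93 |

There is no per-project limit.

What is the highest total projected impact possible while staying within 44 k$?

219

Ranking by ratio (projected impact/k$): community garden 4.98, literacy program 4.89, microloan fund 4.30, after-school tutoring 3.14.
Taking community garden: 44 k$ used, 219 in projected impact.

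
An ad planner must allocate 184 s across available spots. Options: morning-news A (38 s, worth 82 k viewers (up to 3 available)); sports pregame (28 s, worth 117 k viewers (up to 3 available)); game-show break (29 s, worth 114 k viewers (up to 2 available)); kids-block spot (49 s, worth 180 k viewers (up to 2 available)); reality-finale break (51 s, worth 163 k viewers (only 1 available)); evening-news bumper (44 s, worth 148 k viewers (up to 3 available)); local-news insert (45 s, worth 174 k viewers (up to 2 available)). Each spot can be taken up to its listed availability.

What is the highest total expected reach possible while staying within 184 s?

Greedy by ratio would take morning-news A + 3×sports pregame + 2×game-show break: 180 s used, total 661.
Replace morning-news A and 2×game-show break with 2×kids-block spot: the trade gains 50 net, giving 711 at 182 s.

711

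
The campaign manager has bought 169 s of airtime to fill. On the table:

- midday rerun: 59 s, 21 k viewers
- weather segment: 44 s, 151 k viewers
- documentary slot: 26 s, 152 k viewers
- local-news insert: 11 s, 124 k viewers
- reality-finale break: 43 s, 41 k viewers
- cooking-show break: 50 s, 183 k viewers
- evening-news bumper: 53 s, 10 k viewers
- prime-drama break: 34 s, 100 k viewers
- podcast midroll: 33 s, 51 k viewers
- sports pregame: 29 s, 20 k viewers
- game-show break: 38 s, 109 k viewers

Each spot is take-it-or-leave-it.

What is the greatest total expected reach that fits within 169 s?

Ranking by ratio (expected reach/s): local-news insert 11.27, documentary slot 5.85, cooking-show break 3.66.
A density-first pass picks weather segment + documentary slot + local-news insert + cooking-show break + prime-drama break — 710 at 165 s.
Replace prime-drama break with game-show break: the trade gains 9 net, giving 719 at 169 s.
Runner-up weather segment + documentary slot + local-news insert + cooking-show break + prime-drama break tops out at 710.

719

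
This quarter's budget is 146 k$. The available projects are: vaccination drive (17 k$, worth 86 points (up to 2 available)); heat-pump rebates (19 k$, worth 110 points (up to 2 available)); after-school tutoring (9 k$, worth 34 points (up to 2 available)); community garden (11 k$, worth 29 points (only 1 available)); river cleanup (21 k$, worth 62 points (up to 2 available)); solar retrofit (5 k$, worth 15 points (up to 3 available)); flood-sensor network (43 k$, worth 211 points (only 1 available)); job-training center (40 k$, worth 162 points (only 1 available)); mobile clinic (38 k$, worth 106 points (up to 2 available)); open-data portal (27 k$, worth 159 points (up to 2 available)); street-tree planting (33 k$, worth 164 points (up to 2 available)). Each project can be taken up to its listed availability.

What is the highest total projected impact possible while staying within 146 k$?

788

A density-first pass picks 2×vaccination drive + 2×heat-pump rebates + 2×after-school tutoring + 2×open-data portal — 778 at 144 k$.
Dropping vaccination drive and 2×after-school tutoring frees 35 k$; slotting in street-tree planting (33 k$) lifts the total to 788 at 142 k$.
Every other selection either busts 146 k$ or exceeds an availability limit or fails to beat 788.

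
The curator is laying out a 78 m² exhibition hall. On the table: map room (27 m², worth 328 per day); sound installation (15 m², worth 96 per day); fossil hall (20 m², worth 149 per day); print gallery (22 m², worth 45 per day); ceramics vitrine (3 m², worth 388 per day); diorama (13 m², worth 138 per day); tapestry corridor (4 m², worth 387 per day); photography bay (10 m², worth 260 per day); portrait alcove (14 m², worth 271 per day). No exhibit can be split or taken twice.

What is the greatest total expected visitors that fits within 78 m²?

1783

Ranking by ratio (expected visitors/m²): ceramics vitrine 129.33, tapestry corridor 96.75, photography bay 26.00.
A density-first pass picks map room + ceramics vitrine + diorama + tapestry corridor + photography bay + portrait alcove — 1772 at 71 m².
Dropping diorama frees 13 m²; slotting in fossil hall (20 m²) lifts the total to 1783 at 78 m².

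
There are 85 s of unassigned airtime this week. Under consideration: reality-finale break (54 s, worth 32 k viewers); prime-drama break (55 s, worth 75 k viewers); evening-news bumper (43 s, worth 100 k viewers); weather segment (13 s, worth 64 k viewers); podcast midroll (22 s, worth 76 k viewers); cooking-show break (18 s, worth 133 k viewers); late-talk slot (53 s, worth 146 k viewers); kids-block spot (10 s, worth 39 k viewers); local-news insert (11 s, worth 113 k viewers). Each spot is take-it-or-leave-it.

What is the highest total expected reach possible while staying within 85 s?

425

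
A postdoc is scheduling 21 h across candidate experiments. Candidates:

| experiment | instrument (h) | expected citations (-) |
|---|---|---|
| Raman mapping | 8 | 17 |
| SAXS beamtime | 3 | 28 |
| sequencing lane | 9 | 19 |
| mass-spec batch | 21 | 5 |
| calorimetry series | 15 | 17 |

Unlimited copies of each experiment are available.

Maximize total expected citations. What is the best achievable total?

196

Best packing: 7×SAXS beamtime — 21 h, 196 total.
Every other selection either busts 21 h or fails to beat 196.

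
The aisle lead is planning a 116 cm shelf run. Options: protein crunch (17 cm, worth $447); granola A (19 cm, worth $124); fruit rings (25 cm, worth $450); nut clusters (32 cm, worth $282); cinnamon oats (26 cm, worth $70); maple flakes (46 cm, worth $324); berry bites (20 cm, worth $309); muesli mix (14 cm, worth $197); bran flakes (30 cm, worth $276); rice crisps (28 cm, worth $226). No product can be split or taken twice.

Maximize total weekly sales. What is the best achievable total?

1685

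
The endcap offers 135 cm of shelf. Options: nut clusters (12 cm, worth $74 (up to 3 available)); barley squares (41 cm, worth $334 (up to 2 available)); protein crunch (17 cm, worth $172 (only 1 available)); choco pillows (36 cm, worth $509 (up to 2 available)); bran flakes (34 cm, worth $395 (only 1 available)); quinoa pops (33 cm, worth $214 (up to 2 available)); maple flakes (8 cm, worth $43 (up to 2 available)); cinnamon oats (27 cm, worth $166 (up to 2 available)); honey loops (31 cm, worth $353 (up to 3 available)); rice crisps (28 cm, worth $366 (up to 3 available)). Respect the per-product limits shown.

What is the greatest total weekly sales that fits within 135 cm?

1779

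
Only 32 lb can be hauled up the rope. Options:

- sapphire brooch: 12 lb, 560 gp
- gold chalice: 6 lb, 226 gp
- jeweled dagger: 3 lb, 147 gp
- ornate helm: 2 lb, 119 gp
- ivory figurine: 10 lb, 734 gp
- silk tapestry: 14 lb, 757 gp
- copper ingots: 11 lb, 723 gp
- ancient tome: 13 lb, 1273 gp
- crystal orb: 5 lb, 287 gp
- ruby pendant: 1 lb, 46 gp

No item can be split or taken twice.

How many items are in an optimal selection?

5

Optimal total is 2487.
jeweled dagger + ivory figurine + ancient tome + crystal orb + ruby pendant hits 2487 at 32 lb.
Any selection reaching 2487 contains exactly 5 items.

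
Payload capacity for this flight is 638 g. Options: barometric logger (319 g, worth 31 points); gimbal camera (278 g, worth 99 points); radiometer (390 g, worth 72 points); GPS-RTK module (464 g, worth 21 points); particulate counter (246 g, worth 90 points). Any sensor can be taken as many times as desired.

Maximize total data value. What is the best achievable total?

198

Density check — particulate counter 0.37, gimbal camera 0.36, radiometer 0.18, barometric logger 0.10 are the best per g.
A density-first pass picks 2×particulate counter — 180 at 492 g.
The 492 g tied up in 2×particulate counter is better spent on 2×gimbal camera — total rises to 198 (556 g).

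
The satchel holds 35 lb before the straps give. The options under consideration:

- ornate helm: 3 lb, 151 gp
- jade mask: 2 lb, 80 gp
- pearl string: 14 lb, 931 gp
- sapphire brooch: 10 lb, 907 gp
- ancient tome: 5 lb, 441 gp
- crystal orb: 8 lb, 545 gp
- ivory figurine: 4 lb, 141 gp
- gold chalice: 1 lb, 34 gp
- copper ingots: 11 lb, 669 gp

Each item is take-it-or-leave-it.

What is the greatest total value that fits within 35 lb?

2596

Density check — sapphire brooch 90.70, ancient tome 88.20, crystal orb 68.12, pearl string 66.50 are the best per lb.
Taking sapphire brooch + ancient tome + crystal orb + gold chalice + copper ingots: 35 lb used, 2596 in value.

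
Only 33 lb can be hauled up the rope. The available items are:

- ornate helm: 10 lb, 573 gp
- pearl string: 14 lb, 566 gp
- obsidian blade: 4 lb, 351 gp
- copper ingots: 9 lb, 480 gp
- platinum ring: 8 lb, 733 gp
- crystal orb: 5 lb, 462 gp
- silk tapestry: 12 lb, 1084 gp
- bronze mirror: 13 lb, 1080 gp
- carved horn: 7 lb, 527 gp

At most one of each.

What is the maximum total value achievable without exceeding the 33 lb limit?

2897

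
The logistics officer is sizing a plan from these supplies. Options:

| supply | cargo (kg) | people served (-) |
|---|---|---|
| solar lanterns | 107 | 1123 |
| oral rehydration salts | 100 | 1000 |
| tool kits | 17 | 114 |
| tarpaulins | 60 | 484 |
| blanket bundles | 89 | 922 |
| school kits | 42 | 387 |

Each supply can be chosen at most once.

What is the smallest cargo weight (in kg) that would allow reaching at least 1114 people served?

107

Need the lightest bundle worth ≥ 1114.
Taking solar lanterns gives 1123 (≥ 1114) for 107 kg.
Below 107 kg the best achievable stays under 1114.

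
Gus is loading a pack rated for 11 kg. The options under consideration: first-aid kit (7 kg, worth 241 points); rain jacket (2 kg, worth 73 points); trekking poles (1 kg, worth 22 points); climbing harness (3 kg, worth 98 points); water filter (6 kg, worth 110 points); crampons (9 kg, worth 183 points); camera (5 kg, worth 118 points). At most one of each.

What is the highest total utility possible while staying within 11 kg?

Taking the top-ratio items first gives first-aid kit + rain jacket + trekking poles for 336 (10 kg).
The 2 kg tied up in rain jacket is better spent on climbing harness — total rises to 361 (11 kg).

361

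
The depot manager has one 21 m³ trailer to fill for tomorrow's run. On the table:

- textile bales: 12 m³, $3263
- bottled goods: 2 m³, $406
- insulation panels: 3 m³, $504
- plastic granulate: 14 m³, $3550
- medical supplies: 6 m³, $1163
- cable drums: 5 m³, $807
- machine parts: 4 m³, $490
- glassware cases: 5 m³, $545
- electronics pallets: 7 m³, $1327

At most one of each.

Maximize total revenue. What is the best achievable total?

Ranking by ratio (revenue/m³): textile bales 271.92, plastic granulate 253.57, bottled goods 203.00, medical supplies 193.83.
A density-first pass picks textile bales + bottled goods + medical supplies — 4832 at 20 m³.
The 6 m³ tied up in medical supplies is better spent on electronics pallets — total rises to 4996 (21 m³).
Next best is textile bales + insulation panels + medical supplies at 4930 (21 m³) — short by 66.

4996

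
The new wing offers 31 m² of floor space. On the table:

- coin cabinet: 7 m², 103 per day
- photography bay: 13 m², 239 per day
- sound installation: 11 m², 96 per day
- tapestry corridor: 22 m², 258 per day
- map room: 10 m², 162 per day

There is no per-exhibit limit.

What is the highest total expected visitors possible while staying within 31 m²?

504

A density-first pass picks 2×photography bay — 478 at 26 m².
The 13 m² tied up in photography bay is better spent on coin cabinet + map room — total rises to 504 (30 m²).
No other feasible combination exceeds 504.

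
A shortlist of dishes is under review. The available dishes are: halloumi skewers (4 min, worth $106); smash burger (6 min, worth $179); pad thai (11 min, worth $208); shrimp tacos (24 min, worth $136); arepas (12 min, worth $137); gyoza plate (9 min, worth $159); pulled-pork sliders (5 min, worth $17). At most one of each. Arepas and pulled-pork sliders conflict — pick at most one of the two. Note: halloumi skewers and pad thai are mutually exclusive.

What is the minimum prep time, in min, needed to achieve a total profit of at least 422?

19

Look for the lowest-prep combination reaching 422.
Taking halloumi skewers + smash burger + gyoza plate gives 444 (≥ 422) for 19 min.
No combination under 19 min hits 422.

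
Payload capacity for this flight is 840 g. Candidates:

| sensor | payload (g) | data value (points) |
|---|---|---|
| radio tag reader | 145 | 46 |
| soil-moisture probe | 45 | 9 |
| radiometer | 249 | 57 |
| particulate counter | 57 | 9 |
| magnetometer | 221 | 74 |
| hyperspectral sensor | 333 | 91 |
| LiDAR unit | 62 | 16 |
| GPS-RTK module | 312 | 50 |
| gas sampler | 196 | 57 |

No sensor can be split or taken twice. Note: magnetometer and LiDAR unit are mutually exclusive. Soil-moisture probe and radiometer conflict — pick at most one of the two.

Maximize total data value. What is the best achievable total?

Radio tag reader + radiometer + magnetometer + gas sampler uses 811 of the 840 g and totals 234.
No other feasible combination exceeds 234.

234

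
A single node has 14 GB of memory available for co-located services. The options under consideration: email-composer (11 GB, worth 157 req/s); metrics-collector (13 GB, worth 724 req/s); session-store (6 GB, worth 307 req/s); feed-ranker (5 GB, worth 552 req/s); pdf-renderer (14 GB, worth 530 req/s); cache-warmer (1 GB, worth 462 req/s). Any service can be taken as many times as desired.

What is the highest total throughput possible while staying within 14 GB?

By throughput per GB: cache-warmer 462.00, feed-ranker 110.40, metrics-collector 55.69 lead.
The ratio ordering already packs tightly: 14×cache-warmer, 14 GB, 6468.

6468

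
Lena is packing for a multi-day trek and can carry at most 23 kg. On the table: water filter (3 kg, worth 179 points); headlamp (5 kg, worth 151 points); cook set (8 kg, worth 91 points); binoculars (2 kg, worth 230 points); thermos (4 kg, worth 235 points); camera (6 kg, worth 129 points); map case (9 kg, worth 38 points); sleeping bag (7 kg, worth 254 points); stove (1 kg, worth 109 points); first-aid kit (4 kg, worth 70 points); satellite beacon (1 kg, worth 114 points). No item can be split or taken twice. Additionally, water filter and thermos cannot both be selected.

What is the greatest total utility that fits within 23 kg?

Ranking by ratio (utility/kg): binoculars 115.00, satellite beacon 114.00, stove 109.00.
Best packing: water filter + headlamp + binoculars + sleeping bag + stove + first-aid kit + satellite beacon — 23 kg, 1107 total.
Nothing else feasible within 23 kg beats 1107.

1107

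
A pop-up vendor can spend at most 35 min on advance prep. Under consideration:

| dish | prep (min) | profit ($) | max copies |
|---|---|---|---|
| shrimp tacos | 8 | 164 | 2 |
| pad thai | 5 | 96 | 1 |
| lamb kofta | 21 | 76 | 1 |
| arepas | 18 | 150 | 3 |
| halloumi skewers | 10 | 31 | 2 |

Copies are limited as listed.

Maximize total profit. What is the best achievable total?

478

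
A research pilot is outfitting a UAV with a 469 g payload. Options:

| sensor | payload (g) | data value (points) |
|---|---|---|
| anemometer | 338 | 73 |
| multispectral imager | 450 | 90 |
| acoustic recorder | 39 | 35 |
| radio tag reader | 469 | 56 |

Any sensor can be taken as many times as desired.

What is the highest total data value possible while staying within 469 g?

420

12×acoustic recorder uses 468 of the 469 g and totals 420.
No other feasible combination exceeds 420.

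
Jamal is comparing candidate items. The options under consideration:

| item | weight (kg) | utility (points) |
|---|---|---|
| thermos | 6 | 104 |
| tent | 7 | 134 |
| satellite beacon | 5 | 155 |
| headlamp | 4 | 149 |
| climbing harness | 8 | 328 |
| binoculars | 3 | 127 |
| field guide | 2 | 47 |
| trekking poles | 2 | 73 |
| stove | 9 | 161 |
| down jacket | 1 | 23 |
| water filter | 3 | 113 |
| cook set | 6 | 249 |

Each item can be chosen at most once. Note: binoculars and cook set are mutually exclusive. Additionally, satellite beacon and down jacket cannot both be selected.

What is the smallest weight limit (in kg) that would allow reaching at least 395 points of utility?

Need the lightest bundle worth ≥ 395.
climbing harness + trekking poles: 401 utility at 10 kg.
No combination under 10 kg hits 395.

10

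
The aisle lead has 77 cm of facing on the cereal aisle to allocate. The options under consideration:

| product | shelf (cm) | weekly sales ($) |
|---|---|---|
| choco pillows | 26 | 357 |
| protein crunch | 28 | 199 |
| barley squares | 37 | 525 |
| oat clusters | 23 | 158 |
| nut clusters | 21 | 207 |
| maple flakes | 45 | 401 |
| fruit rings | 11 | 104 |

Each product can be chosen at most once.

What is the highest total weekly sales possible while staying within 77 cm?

Choco pillows + barley squares + fruit rings uses 74 of the 77 cm and totals 986.
Runner-up choco pillows + barley squares tops out at 882.

986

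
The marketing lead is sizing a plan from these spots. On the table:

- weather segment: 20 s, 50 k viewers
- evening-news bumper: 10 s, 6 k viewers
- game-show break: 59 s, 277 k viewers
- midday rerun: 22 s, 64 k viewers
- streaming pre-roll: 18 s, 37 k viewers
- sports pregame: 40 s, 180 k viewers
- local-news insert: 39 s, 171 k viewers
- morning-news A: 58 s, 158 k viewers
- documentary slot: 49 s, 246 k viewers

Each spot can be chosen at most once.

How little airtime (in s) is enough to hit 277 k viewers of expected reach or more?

Need the lightest bundle worth ≥ 277.
Taking game-show break gives 277 (≥ 277) for 59 s.
Below 59 s the best achievable stays under 277.

59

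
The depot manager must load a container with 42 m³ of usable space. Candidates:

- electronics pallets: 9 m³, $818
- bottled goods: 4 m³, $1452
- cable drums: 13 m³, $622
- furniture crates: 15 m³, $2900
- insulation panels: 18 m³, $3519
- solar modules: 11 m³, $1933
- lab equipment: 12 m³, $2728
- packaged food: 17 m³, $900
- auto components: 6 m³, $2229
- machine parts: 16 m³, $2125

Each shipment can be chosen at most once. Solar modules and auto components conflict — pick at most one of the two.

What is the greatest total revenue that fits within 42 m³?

The ratio ordering already packs tightly: bottled goods + insulation panels + lab equipment + auto components, 40 m³, 9928.
The closest alternative, bottled goods + furniture crates + lab equipment + auto components, reaches only 9309.

9928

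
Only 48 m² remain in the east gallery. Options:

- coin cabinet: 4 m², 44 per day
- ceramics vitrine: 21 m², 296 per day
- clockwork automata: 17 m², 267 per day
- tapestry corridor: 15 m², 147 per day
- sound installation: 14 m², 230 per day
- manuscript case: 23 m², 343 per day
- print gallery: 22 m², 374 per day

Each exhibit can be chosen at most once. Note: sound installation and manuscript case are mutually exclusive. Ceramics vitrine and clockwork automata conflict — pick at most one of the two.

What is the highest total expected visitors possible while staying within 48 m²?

Ranking by ratio (expected visitors/m²): print gallery 17.00, sound installation 16.43, clockwork automata 15.71, manuscript case 14.91.
Greedy by ratio would take coin cabinet + sound installation + print gallery: 40 m² used, total 648.
Dropping coin cabinet and sound installation frees 18 m²; slotting in manuscript case (23 m²) lifts the total to 717 at 45 m².

717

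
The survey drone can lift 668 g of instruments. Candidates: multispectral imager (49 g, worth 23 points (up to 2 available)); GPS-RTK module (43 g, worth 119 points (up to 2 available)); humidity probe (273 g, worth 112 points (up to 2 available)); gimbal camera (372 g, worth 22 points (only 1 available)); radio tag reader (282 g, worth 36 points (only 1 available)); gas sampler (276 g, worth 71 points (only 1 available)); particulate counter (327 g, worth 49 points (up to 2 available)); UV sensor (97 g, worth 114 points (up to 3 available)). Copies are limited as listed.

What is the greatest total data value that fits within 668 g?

Density check — GPS-RTK module 2.77, UV sensor 1.18, multispectral imager 0.47 are the best per g.
Filling by ratio: 2×multispectral imager + 2×GPS-RTK module + 3×UV sensor for 626, with 193 g left unused.
Replace 2×multispectral imager with humidity probe: the trade gains 66 net, giving 692 at 650 g.

692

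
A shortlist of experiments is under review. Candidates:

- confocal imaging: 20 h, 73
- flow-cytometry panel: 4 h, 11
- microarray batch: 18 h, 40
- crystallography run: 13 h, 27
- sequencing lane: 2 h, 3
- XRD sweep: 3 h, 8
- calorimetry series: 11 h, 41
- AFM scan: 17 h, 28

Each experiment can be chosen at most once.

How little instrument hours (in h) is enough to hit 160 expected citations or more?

51

Look for the lowest-instrument combination reaching 160.
confocal imaging + flow-cytometry panel + crystallography run + XRD sweep + calorimetry series: 160 expected citations at 51 h.
Below 51 h the best achievable stays under 160.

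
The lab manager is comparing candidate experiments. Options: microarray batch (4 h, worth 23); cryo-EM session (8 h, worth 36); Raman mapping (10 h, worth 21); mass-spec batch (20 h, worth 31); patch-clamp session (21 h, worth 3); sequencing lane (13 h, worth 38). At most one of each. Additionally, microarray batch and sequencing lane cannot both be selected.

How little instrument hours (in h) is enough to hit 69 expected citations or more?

21

Look for the lowest-instrument combination reaching 69.
cryo-EM session + sequencing lane: 74 expected citations at 21 h.
No combination under 21 h hits 69.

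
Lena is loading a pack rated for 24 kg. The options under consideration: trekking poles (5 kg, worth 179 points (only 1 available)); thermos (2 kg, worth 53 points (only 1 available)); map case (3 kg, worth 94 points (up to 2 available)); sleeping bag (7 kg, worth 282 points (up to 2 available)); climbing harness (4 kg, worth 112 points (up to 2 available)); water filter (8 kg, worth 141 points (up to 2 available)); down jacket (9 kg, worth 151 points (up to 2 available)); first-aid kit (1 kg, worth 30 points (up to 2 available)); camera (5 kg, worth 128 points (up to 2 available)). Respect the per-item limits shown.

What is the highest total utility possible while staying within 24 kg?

Taking trekking poles + map case + 2×sleeping bag + 2×first-aid kit: 24 kg used, 897 in utility.

897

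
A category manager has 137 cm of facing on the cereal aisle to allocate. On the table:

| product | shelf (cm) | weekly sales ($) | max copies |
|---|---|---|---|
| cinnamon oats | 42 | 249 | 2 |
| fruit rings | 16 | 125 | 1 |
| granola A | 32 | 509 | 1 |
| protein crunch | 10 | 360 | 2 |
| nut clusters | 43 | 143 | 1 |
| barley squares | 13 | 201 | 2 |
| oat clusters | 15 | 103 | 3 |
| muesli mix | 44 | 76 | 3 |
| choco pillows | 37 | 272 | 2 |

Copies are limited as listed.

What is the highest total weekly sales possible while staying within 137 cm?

2028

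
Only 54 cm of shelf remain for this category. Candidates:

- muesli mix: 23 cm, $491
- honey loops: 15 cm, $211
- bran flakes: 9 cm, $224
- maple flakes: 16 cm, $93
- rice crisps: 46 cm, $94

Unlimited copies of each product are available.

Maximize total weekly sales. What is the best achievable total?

1344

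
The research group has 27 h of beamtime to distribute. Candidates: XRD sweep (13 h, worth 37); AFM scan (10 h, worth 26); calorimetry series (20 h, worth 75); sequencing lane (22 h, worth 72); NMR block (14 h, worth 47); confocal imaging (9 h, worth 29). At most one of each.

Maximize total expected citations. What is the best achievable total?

Greedy by ratio would take calorimetry series: 20 h used, total 75.
Dropping calorimetry series frees 20 h; slotting in XRD sweep + NMR block (27 h) lifts the total to 84 at 27 h.
No other feasible combination exceeds 84.

84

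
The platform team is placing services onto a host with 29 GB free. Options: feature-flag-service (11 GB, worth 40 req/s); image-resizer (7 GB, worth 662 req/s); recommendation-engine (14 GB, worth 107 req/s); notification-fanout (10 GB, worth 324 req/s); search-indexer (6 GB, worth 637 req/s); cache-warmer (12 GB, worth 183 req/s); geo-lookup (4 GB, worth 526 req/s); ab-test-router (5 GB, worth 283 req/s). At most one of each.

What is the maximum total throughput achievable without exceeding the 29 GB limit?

By throughput per GB: geo-lookup 131.50, search-indexer 106.17, image-resizer 94.57, ab-test-router 56.60 lead.
Greedy by ratio would take image-resizer + search-indexer + geo-lookup + ab-test-router: 22 GB used, total 2108.
Dropping ab-test-router frees 5 GB; slotting in notification-fanout (10 GB) lifts the total to 2149 at 27 GB.
Runner-up image-resizer + search-indexer + geo-lookup + ab-test-router tops out at 2108.

2149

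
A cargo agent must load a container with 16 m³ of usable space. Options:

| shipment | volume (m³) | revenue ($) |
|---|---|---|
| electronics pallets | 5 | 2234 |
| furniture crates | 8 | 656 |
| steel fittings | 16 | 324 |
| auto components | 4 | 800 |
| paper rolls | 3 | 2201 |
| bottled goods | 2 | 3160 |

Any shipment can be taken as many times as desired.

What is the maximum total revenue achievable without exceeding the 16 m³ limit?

The ratio ordering already packs tightly: 8×bottled goods, 16 m³, 25280.
Nothing else within 16 m³ beats 25280.

25280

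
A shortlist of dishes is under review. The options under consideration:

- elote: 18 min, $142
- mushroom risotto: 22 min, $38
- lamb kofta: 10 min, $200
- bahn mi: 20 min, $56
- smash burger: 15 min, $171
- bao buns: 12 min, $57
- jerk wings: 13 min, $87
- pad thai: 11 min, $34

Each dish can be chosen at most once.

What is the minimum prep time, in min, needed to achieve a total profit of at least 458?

38

Minimise min subject to total profit ≥ 458.
lamb kofta + smash burger + jerk wings: 458 profit at 38 min.
Below 38 min the best achievable stays under 458.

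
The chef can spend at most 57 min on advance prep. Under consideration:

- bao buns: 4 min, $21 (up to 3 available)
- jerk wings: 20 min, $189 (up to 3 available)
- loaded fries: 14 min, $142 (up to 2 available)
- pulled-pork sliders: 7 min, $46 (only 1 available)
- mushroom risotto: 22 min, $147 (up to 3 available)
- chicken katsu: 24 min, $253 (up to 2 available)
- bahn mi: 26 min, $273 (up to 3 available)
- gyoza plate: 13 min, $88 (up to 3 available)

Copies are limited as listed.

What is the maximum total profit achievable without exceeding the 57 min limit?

The ratio heuristic lands on pulled-pork sliders + 2×chicken katsu (552) but leaves 2 min idle.
Dropping chicken katsu frees 24 min; slotting in bahn mi (26 min) lifts the total to 572 at 57 min.

572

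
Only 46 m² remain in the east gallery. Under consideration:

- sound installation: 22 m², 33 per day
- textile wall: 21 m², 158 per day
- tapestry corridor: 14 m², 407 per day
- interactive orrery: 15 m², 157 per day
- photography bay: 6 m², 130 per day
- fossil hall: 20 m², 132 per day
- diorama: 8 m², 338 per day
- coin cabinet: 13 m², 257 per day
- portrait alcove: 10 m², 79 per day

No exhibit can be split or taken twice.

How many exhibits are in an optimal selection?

4

The maximum expected visitors within 46 m² is 1132.
For example tapestry corridor + photography bay + diorama + coin cabinet achieves it, using 41 m².
Every optimal selection uses 4 exhibits.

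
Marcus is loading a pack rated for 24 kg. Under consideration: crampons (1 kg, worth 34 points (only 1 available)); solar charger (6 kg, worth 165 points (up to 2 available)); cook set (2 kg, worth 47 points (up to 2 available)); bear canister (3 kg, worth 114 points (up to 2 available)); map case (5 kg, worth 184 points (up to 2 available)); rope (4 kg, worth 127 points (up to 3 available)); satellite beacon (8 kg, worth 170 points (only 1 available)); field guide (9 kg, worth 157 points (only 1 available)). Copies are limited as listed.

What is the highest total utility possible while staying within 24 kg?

The ratio heuristic lands on crampons + cook set + 2×bear canister + 2×map case + rope (804) but leaves 1 kg idle.
Dropping crampons and cook set frees 3 kg; slotting in rope (4 kg) lifts the total to 850 at 24 kg.
No other feasible combination exceeds 850.

850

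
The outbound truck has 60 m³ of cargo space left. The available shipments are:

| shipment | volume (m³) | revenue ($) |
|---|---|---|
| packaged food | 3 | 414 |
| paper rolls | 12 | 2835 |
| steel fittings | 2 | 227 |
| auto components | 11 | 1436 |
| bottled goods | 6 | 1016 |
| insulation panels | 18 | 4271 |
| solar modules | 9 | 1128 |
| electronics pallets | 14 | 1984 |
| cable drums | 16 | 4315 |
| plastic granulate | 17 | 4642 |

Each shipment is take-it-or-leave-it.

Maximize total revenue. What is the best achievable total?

Taking packaged food + bottled goods + insulation panels + cable drums + plastic granulate: 60 m³ used, 14658 in revenue.
Runner-up steel fittings + bottled goods + insulation panels + cable drums + plastic granulate tops out at 14471.

14658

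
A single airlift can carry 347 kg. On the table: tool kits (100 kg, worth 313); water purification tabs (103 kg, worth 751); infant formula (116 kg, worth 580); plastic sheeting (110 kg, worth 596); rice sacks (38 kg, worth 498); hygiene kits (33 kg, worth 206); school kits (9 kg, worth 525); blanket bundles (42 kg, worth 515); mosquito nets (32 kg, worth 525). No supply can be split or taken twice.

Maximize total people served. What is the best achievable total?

3410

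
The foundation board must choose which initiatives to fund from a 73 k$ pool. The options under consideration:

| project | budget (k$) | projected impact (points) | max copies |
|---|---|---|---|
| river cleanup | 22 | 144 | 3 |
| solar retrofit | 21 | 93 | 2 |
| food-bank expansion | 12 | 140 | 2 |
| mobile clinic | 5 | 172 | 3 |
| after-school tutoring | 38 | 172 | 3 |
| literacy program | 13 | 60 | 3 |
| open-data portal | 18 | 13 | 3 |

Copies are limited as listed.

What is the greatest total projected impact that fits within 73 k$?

949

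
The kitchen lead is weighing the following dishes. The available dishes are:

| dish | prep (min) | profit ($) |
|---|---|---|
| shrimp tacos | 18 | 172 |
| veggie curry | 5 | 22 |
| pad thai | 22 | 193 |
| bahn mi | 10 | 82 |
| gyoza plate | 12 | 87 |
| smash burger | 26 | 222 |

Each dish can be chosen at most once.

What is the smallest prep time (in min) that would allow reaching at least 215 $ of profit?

26

Look for the lowest-prep combination reaching 215.
smash burger reaches 222 using 26 min.
Any bundle with less than 26 min falls short of 215.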